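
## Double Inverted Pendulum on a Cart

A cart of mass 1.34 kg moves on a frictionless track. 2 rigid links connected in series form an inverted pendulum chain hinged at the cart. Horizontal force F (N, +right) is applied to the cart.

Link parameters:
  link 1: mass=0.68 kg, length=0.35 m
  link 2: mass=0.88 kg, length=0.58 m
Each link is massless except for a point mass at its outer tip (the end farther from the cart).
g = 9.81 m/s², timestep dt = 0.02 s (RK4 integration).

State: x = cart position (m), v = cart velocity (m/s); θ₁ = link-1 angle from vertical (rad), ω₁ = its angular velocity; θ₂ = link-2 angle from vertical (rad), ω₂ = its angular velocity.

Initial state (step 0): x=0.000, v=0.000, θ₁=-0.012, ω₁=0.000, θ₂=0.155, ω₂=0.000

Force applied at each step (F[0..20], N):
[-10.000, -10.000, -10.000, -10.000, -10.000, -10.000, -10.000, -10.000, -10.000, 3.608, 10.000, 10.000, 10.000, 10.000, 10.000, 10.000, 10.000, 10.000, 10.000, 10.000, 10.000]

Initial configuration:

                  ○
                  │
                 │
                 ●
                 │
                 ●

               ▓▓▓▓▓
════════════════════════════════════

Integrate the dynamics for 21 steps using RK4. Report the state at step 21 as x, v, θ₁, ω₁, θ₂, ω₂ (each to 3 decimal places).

Answer: x=-0.329, v=-0.018, θ₁=1.452, ω₁=6.607, θ₂=0.298, ω₂=0.199

Derivation:
apply F[0]=-10.000 → step 1: x=-0.001, v=-0.147, θ₁=-0.009, ω₁=0.298, θ₂=0.156, ω₂=0.125
apply F[1]=-10.000 → step 2: x=-0.006, v=-0.295, θ₁=-0.000, ω₁=0.607, θ₂=0.160, ω₂=0.246
apply F[2]=-10.000 → step 3: x=-0.013, v=-0.446, θ₁=0.015, ω₁=0.937, θ₂=0.166, ω₂=0.359
apply F[3]=-10.000 → step 4: x=-0.024, v=-0.600, θ₁=0.038, ω₁=1.301, θ₂=0.174, ω₂=0.460
apply F[4]=-10.000 → step 5: x=-0.037, v=-0.760, θ₁=0.068, ω₁=1.707, θ₂=0.184, ω₂=0.544
apply F[5]=-10.000 → step 6: x=-0.054, v=-0.924, θ₁=0.106, ω₁=2.166, θ₂=0.196, ω₂=0.606
apply F[6]=-10.000 → step 7: x=-0.074, v=-1.092, θ₁=0.155, ω₁=2.682, θ₂=0.208, ω₂=0.643
apply F[7]=-10.000 → step 8: x=-0.098, v=-1.262, θ₁=0.214, ω₁=3.249, θ₂=0.221, ω₂=0.655
apply F[8]=-10.000 → step 9: x=-0.125, v=-1.428, θ₁=0.285, ω₁=3.849, θ₂=0.235, ω₂=0.652
apply F[9]=+3.608 → step 10: x=-0.153, v=-1.404, θ₁=0.363, ω₁=3.989, θ₂=0.247, ω₂=0.625
apply F[10]=+10.000 → step 11: x=-0.180, v=-1.303, θ₁=0.443, ω₁=3.996, θ₂=0.259, ω₂=0.564
apply F[11]=+10.000 → step 12: x=-0.205, v=-1.206, θ₁=0.524, ω₁=4.086, θ₂=0.270, ω₂=0.481
apply F[12]=+10.000 → step 13: x=-0.228, v=-1.110, θ₁=0.607, ω₁=4.240, θ₂=0.278, ω₂=0.384
apply F[13]=+10.000 → step 14: x=-0.250, v=-1.011, θ₁=0.694, ω₁=4.442, θ₂=0.285, ω₂=0.282
apply F[14]=+10.000 → step 15: x=-0.269, v=-0.906, θ₁=0.785, ω₁=4.679, θ₂=0.290, ω₂=0.186
apply F[15]=+10.000 → step 16: x=-0.286, v=-0.791, θ₁=0.881, ω₁=4.939, θ₂=0.293, ω₂=0.103
apply F[16]=+10.000 → step 17: x=-0.300, v=-0.666, θ₁=0.982, ω₁=5.220, θ₂=0.294, ω₂=0.043
apply F[17]=+10.000 → step 18: x=-0.312, v=-0.527, θ₁=1.090, ω₁=5.521, θ₂=0.294, ω₂=0.014
apply F[18]=+10.000 → step 19: x=-0.321, v=-0.375, θ₁=1.203, ω₁=5.846, θ₂=0.295, ω₂=0.025
apply F[19]=+10.000 → step 20: x=-0.327, v=-0.206, θ₁=1.324, ω₁=6.204, θ₂=0.296, ω₂=0.083
apply F[20]=+10.000 → step 21: x=-0.329, v=-0.018, θ₁=1.452, ω₁=6.607, θ₂=0.298, ω₂=0.199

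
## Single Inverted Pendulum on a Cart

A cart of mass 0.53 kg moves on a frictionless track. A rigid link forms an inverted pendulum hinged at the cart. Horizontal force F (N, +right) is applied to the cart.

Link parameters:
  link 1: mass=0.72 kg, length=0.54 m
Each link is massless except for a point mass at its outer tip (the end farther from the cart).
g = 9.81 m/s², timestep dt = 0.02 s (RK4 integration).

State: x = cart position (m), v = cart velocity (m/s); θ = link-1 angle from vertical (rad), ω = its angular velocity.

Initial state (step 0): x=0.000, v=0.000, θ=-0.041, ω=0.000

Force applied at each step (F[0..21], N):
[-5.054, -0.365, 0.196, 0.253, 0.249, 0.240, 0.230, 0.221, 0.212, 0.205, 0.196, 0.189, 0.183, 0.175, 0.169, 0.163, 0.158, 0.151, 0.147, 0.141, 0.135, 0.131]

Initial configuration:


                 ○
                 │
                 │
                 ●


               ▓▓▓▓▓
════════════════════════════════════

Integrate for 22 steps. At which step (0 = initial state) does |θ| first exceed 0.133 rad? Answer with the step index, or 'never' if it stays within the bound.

Answer: never

Derivation:
apply F[0]=-5.054 → step 1: x=-0.002, v=-0.180, θ=-0.038, ω=0.318
apply F[1]=-0.365 → step 2: x=-0.005, v=-0.184, θ=-0.032, ω=0.314
apply F[2]=+0.196 → step 3: x=-0.009, v=-0.169, θ=-0.026, ω=0.276
apply F[3]=+0.253 → step 4: x=-0.012, v=-0.154, θ=-0.020, ω=0.239
apply F[4]=+0.249 → step 5: x=-0.015, v=-0.139, θ=-0.016, ω=0.206
apply F[5]=+0.240 → step 6: x=-0.018, v=-0.127, θ=-0.012, ω=0.177
apply F[6]=+0.230 → step 7: x=-0.020, v=-0.115, θ=-0.009, ω=0.152
apply F[7]=+0.221 → step 8: x=-0.022, v=-0.105, θ=-0.006, ω=0.130
apply F[8]=+0.212 → step 9: x=-0.024, v=-0.096, θ=-0.004, ω=0.111
apply F[9]=+0.205 → step 10: x=-0.026, v=-0.087, θ=-0.002, ω=0.094
apply F[10]=+0.196 → step 11: x=-0.028, v=-0.080, θ=0.000, ω=0.080
apply F[11]=+0.189 → step 12: x=-0.029, v=-0.073, θ=0.002, ω=0.067
apply F[12]=+0.183 → step 13: x=-0.031, v=-0.066, θ=0.003, ω=0.056
apply F[13]=+0.175 → step 14: x=-0.032, v=-0.061, θ=0.004, ω=0.047
apply F[14]=+0.169 → step 15: x=-0.033, v=-0.055, θ=0.005, ω=0.039
apply F[15]=+0.163 → step 16: x=-0.034, v=-0.050, θ=0.005, ω=0.032
apply F[16]=+0.158 → step 17: x=-0.035, v=-0.046, θ=0.006, ω=0.025
apply F[17]=+0.151 → step 18: x=-0.036, v=-0.042, θ=0.006, ω=0.020
apply F[18]=+0.147 → step 19: x=-0.037, v=-0.038, θ=0.007, ω=0.016
apply F[19]=+0.141 → step 20: x=-0.038, v=-0.035, θ=0.007, ω=0.012
apply F[20]=+0.135 → step 21: x=-0.038, v=-0.031, θ=0.007, ω=0.008
apply F[21]=+0.131 → step 22: x=-0.039, v=-0.028, θ=0.007, ω=0.005
max |θ| = 0.041 ≤ 0.133 over all 23 states.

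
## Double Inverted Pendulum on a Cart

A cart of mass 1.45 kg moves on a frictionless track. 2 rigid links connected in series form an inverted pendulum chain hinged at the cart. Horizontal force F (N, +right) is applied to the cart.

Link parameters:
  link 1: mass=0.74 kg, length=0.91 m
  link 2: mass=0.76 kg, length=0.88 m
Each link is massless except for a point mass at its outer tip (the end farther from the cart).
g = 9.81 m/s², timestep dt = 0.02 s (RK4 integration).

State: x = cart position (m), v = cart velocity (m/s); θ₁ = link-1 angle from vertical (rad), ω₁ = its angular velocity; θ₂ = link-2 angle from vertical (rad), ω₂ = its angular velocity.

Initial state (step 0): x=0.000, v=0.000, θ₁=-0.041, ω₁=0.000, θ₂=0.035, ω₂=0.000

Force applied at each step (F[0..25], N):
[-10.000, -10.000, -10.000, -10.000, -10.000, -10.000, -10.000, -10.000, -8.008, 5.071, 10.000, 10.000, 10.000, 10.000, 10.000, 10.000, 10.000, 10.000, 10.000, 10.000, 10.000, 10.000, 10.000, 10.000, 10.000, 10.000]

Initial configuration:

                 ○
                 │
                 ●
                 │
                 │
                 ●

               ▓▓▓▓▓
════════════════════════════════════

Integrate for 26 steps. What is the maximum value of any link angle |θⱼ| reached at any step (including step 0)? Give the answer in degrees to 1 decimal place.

apply F[0]=-10.000 → step 1: x=-0.001, v=-0.130, θ₁=-0.040, ω₁=0.116, θ₂=0.035, ω₂=0.035
apply F[1]=-10.000 → step 2: x=-0.005, v=-0.260, θ₁=-0.036, ω₁=0.234, θ₂=0.036, ω₂=0.069
apply F[2]=-10.000 → step 3: x=-0.012, v=-0.391, θ₁=-0.030, ω₁=0.355, θ₂=0.038, ω₂=0.101
apply F[3]=-10.000 → step 4: x=-0.021, v=-0.523, θ₁=-0.022, ω₁=0.481, θ₂=0.040, ω₂=0.131
apply F[4]=-10.000 → step 5: x=-0.033, v=-0.658, θ₁=-0.011, ω₁=0.612, θ₂=0.043, ω₂=0.157
apply F[5]=-10.000 → step 6: x=-0.047, v=-0.795, θ₁=0.002, ω₁=0.752, θ₂=0.047, ω₂=0.178
apply F[6]=-10.000 → step 7: x=-0.064, v=-0.935, θ₁=0.019, ω₁=0.900, θ₂=0.050, ω₂=0.194
apply F[7]=-10.000 → step 8: x=-0.085, v=-1.078, θ₁=0.039, ω₁=1.058, θ₂=0.054, ω₂=0.204
apply F[8]=-8.008 → step 9: x=-0.107, v=-1.197, θ₁=0.061, ω₁=1.198, θ₂=0.058, ω₂=0.206
apply F[9]=+5.071 → step 10: x=-0.131, v=-1.140, θ₁=0.085, ω₁=1.154, θ₂=0.063, ω₂=0.201
apply F[10]=+10.000 → step 11: x=-0.152, v=-1.020, θ₁=0.107, ω₁=1.050, θ₂=0.066, ω₂=0.188
apply F[11]=+10.000 → step 12: x=-0.171, v=-0.905, θ₁=0.127, ω₁=0.960, θ₂=0.070, ω₂=0.167
apply F[12]=+10.000 → step 13: x=-0.188, v=-0.794, θ₁=0.145, ω₁=0.883, θ₂=0.073, ω₂=0.138
apply F[13]=+10.000 → step 14: x=-0.203, v=-0.687, θ₁=0.162, ω₁=0.817, θ₂=0.076, ω₂=0.102
apply F[14]=+10.000 → step 15: x=-0.216, v=-0.584, θ₁=0.178, ω₁=0.762, θ₂=0.077, ω₂=0.060
apply F[15]=+10.000 → step 16: x=-0.227, v=-0.484, θ₁=0.193, ω₁=0.718, θ₂=0.078, ω₂=0.011
apply F[16]=+10.000 → step 17: x=-0.235, v=-0.387, θ₁=0.207, ω₁=0.683, θ₂=0.078, ω₂=-0.045
apply F[17]=+10.000 → step 18: x=-0.242, v=-0.293, θ₁=0.220, ω₁=0.658, θ₂=0.076, ω₂=-0.108
apply F[18]=+10.000 → step 19: x=-0.247, v=-0.201, θ₁=0.233, ω₁=0.642, θ₂=0.073, ω₂=-0.177
apply F[19]=+10.000 → step 20: x=-0.250, v=-0.112, θ₁=0.246, ω₁=0.635, θ₂=0.069, ω₂=-0.254
apply F[20]=+10.000 → step 21: x=-0.252, v=-0.025, θ₁=0.258, ω₁=0.636, θ₂=0.063, ω₂=-0.337
apply F[21]=+10.000 → step 22: x=-0.251, v=0.061, θ₁=0.271, ω₁=0.645, θ₂=0.055, ω₂=-0.429
apply F[22]=+10.000 → step 23: x=-0.249, v=0.144, θ₁=0.284, ω₁=0.663, θ₂=0.046, ω₂=-0.528
apply F[23]=+10.000 → step 24: x=-0.245, v=0.226, θ₁=0.298, ω₁=0.689, θ₂=0.034, ω₂=-0.636
apply F[24]=+10.000 → step 25: x=-0.240, v=0.307, θ₁=0.312, ω₁=0.722, θ₂=0.020, ω₂=-0.752
apply F[25]=+10.000 → step 26: x=-0.233, v=0.387, θ₁=0.327, ω₁=0.763, θ₂=0.004, ω₂=-0.877
Max |angle| over trajectory = 0.327 rad = 18.7°.

Answer: 18.7°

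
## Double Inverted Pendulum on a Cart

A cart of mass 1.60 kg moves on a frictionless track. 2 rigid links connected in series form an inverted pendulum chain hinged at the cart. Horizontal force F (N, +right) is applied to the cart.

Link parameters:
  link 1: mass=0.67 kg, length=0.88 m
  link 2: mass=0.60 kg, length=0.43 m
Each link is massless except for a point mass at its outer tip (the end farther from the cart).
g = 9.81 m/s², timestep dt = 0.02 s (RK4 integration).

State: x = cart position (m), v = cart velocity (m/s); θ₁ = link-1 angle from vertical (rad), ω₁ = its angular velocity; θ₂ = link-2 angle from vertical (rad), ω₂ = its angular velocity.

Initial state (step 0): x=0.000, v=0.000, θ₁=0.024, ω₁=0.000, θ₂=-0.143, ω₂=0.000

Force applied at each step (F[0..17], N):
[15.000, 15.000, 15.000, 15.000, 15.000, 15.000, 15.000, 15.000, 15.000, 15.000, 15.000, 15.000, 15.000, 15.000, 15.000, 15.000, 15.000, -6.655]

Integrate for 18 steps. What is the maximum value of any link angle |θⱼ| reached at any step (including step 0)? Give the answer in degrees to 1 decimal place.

apply F[0]=+15.000 → step 1: x=0.002, v=0.184, θ₁=0.022, ω₁=-0.171, θ₂=-0.144, ω₂=-0.143
apply F[1]=+15.000 → step 2: x=0.007, v=0.368, θ₁=0.017, ω₁=-0.344, θ₂=-0.149, ω₂=-0.284
apply F[2]=+15.000 → step 3: x=0.017, v=0.554, θ₁=0.009, ω₁=-0.521, θ₂=-0.156, ω₂=-0.422
apply F[3]=+15.000 → step 4: x=0.030, v=0.741, θ₁=-0.004, ω₁=-0.703, θ₂=-0.166, ω₂=-0.555
apply F[4]=+15.000 → step 5: x=0.046, v=0.930, θ₁=-0.020, ω₁=-0.892, θ₂=-0.178, ω₂=-0.679
apply F[5]=+15.000 → step 6: x=0.067, v=1.121, θ₁=-0.039, ω₁=-1.090, θ₂=-0.193, ω₂=-0.794
apply F[6]=+15.000 → step 7: x=0.091, v=1.315, θ₁=-0.063, ω₁=-1.299, θ₂=-0.210, ω₂=-0.896
apply F[7]=+15.000 → step 8: x=0.119, v=1.511, θ₁=-0.091, ω₁=-1.518, θ₂=-0.228, ω₂=-0.983
apply F[8]=+15.000 → step 9: x=0.152, v=1.709, θ₁=-0.124, ω₁=-1.750, θ₂=-0.249, ω₂=-1.053
apply F[9]=+15.000 → step 10: x=0.188, v=1.907, θ₁=-0.162, ω₁=-1.994, θ₂=-0.270, ω₂=-1.103
apply F[10]=+15.000 → step 11: x=0.228, v=2.105, θ₁=-0.204, ω₁=-2.249, θ₂=-0.293, ω₂=-1.135
apply F[11]=+15.000 → step 12: x=0.272, v=2.300, θ₁=-0.252, ω₁=-2.512, θ₂=-0.316, ω₂=-1.149
apply F[12]=+15.000 → step 13: x=0.320, v=2.489, θ₁=-0.304, ω₁=-2.780, θ₂=-0.339, ω₂=-1.152
apply F[13]=+15.000 → step 14: x=0.371, v=2.669, θ₁=-0.363, ω₁=-3.046, θ₂=-0.362, ω₂=-1.150
apply F[14]=+15.000 → step 15: x=0.426, v=2.836, θ₁=-0.426, ω₁=-3.306, θ₂=-0.385, ω₂=-1.157
apply F[15]=+15.000 → step 16: x=0.485, v=2.987, θ₁=-0.495, ω₁=-3.551, θ₂=-0.408, ω₂=-1.186
apply F[16]=+15.000 → step 17: x=0.546, v=3.119, θ₁=-0.568, ω₁=-3.777, θ₂=-0.432, ω₂=-1.255
apply F[17]=-6.655 → step 18: x=0.607, v=3.018, θ₁=-0.644, ω₁=-3.802, θ₂=-0.458, ω₂=-1.282
Max |angle| over trajectory = 0.644 rad = 36.9°.

Answer: 36.9°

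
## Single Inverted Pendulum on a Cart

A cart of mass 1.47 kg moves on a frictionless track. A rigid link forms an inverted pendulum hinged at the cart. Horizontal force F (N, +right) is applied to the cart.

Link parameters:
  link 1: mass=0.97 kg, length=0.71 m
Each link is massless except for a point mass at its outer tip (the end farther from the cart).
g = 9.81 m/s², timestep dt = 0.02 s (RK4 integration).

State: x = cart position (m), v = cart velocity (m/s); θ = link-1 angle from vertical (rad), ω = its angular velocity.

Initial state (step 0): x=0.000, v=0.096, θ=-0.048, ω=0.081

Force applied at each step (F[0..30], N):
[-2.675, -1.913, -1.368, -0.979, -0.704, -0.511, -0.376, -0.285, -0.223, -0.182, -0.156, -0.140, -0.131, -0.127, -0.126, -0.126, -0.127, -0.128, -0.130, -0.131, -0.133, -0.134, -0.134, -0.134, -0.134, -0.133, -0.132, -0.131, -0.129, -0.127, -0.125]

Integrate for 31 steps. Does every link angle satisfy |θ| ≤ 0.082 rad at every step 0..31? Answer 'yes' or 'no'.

Answer: yes

Derivation:
apply F[0]=-2.675 → step 1: x=0.002, v=0.066, θ=-0.046, ω=0.111
apply F[1]=-1.913 → step 2: x=0.003, v=0.046, θ=-0.044, ω=0.127
apply F[2]=-1.368 → step 3: x=0.004, v=0.032, θ=-0.041, ω=0.133
apply F[3]=-0.979 → step 4: x=0.004, v=0.024, θ=-0.038, ω=0.134
apply F[4]=-0.704 → step 5: x=0.005, v=0.019, θ=-0.036, ω=0.130
apply F[5]=-0.511 → step 6: x=0.005, v=0.017, θ=-0.033, ω=0.124
apply F[6]=-0.376 → step 7: x=0.005, v=0.016, θ=-0.031, ω=0.117
apply F[7]=-0.285 → step 8: x=0.006, v=0.016, θ=-0.029, ω=0.109
apply F[8]=-0.223 → step 9: x=0.006, v=0.016, θ=-0.027, ω=0.100
apply F[9]=-0.182 → step 10: x=0.006, v=0.017, θ=-0.025, ω=0.092
apply F[10]=-0.156 → step 11: x=0.007, v=0.018, θ=-0.023, ω=0.084
apply F[11]=-0.140 → step 12: x=0.007, v=0.019, θ=-0.021, ω=0.077
apply F[12]=-0.131 → step 13: x=0.007, v=0.020, θ=-0.020, ω=0.070
apply F[13]=-0.127 → step 14: x=0.008, v=0.021, θ=-0.018, ω=0.064
apply F[14]=-0.126 → step 15: x=0.008, v=0.021, θ=-0.017, ω=0.058
apply F[15]=-0.126 → step 16: x=0.009, v=0.022, θ=-0.016, ω=0.053
apply F[16]=-0.127 → step 17: x=0.009, v=0.022, θ=-0.015, ω=0.048
apply F[17]=-0.128 → step 18: x=0.009, v=0.022, θ=-0.014, ω=0.044
apply F[18]=-0.130 → step 19: x=0.010, v=0.022, θ=-0.013, ω=0.040
apply F[19]=-0.131 → step 20: x=0.010, v=0.022, θ=-0.013, ω=0.036
apply F[20]=-0.133 → step 21: x=0.011, v=0.022, θ=-0.012, ω=0.033
apply F[21]=-0.134 → step 22: x=0.011, v=0.022, θ=-0.011, ω=0.030
apply F[22]=-0.134 → step 23: x=0.012, v=0.021, θ=-0.011, ω=0.028
apply F[23]=-0.134 → step 24: x=0.012, v=0.021, θ=-0.010, ω=0.026
apply F[24]=-0.134 → step 25: x=0.013, v=0.020, θ=-0.010, ω=0.024
apply F[25]=-0.133 → step 26: x=0.013, v=0.020, θ=-0.009, ω=0.022
apply F[26]=-0.132 → step 27: x=0.013, v=0.019, θ=-0.009, ω=0.020
apply F[27]=-0.131 → step 28: x=0.014, v=0.018, θ=-0.008, ω=0.019
apply F[28]=-0.129 → step 29: x=0.014, v=0.018, θ=-0.008, ω=0.018
apply F[29]=-0.127 → step 30: x=0.014, v=0.017, θ=-0.008, ω=0.017
apply F[30]=-0.125 → step 31: x=0.015, v=0.016, θ=-0.007, ω=0.016
Max |angle| over trajectory = 0.048 rad; bound = 0.082 → within bound.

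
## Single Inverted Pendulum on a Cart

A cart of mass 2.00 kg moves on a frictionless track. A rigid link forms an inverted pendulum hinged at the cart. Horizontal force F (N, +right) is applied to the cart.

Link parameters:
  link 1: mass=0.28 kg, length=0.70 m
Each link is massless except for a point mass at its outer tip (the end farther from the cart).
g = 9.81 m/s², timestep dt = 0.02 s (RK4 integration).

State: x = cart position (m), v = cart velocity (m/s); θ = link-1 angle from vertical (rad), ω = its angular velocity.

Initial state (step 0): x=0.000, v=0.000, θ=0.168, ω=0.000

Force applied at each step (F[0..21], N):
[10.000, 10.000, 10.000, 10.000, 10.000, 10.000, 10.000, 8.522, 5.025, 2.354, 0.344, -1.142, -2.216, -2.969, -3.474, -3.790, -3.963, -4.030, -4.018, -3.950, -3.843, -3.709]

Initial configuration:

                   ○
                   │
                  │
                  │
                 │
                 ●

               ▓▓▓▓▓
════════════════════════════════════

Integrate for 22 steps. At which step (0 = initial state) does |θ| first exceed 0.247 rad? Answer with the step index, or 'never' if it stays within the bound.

apply F[0]=+10.000 → step 1: x=0.001, v=0.095, θ=0.167, ω=-0.087
apply F[1]=+10.000 → step 2: x=0.004, v=0.190, θ=0.165, ω=-0.175
apply F[2]=+10.000 → step 3: x=0.009, v=0.286, θ=0.160, ω=-0.264
apply F[3]=+10.000 → step 4: x=0.015, v=0.381, θ=0.154, ω=-0.355
apply F[4]=+10.000 → step 5: x=0.024, v=0.477, θ=0.146, ω=-0.448
apply F[5]=+10.000 → step 6: x=0.034, v=0.573, θ=0.136, ω=-0.544
apply F[6]=+10.000 → step 7: x=0.047, v=0.669, θ=0.124, ω=-0.644
apply F[7]=+8.522 → step 8: x=0.061, v=0.751, θ=0.110, ω=-0.728
apply F[8]=+5.025 → step 9: x=0.076, v=0.798, θ=0.095, ω=-0.766
apply F[9]=+2.354 → step 10: x=0.093, v=0.820, θ=0.080, ω=-0.772
apply F[10]=+0.344 → step 11: x=0.109, v=0.821, θ=0.065, ω=-0.754
apply F[11]=-1.142 → step 12: x=0.125, v=0.808, θ=0.050, ω=-0.720
apply F[12]=-2.216 → step 13: x=0.141, v=0.785, θ=0.036, ω=-0.674
apply F[13]=-2.969 → step 14: x=0.157, v=0.755, θ=0.023, ω=-0.622
apply F[14]=-3.474 → step 15: x=0.171, v=0.719, θ=0.011, ω=-0.567
apply F[15]=-3.790 → step 16: x=0.185, v=0.681, θ=0.001, ω=-0.511
apply F[16]=-3.963 → step 17: x=0.199, v=0.642, θ=-0.009, ω=-0.456
apply F[17]=-4.030 → step 18: x=0.211, v=0.602, θ=-0.018, ω=-0.403
apply F[18]=-4.018 → step 19: x=0.223, v=0.562, θ=-0.025, ω=-0.352
apply F[19]=-3.950 → step 20: x=0.234, v=0.524, θ=-0.032, ω=-0.305
apply F[20]=-3.843 → step 21: x=0.244, v=0.486, θ=-0.037, ω=-0.261
apply F[21]=-3.709 → step 22: x=0.253, v=0.450, θ=-0.042, ω=-0.221
max |θ| = 0.168 ≤ 0.247 over all 23 states.

Answer: never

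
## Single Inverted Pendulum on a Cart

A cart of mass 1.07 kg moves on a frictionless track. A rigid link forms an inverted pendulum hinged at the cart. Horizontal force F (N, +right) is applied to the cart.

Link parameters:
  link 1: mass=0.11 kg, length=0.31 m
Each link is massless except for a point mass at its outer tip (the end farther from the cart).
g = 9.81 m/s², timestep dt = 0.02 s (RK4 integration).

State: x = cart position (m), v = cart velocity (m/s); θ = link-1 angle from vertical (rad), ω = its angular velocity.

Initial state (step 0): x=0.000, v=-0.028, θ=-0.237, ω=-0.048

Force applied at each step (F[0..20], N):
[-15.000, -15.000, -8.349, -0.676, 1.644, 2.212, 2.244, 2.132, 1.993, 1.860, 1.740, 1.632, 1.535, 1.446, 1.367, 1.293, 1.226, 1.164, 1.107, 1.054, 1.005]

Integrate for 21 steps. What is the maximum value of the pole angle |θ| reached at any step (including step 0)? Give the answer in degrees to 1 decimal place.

Answer: 13.6°

Derivation:
apply F[0]=-15.000 → step 1: x=-0.003, v=-0.302, θ=-0.231, ω=0.665
apply F[1]=-15.000 → step 2: x=-0.012, v=-0.577, θ=-0.210, ω=1.391
apply F[2]=-8.349 → step 3: x=-0.025, v=-0.729, θ=-0.179, ω=1.749
apply F[3]=-0.676 → step 4: x=-0.040, v=-0.739, θ=-0.145, ω=1.678
apply F[4]=+1.644 → step 5: x=-0.054, v=-0.706, θ=-0.113, ω=1.491
apply F[5]=+2.212 → step 6: x=-0.068, v=-0.663, θ=-0.085, ω=1.290
apply F[6]=+2.244 → step 7: x=-0.081, v=-0.619, θ=-0.061, ω=1.104
apply F[7]=+2.132 → step 8: x=-0.093, v=-0.578, θ=-0.041, ω=0.940
apply F[8]=+1.993 → step 9: x=-0.104, v=-0.541, θ=-0.024, ω=0.798
apply F[9]=+1.860 → step 10: x=-0.114, v=-0.505, θ=-0.009, ω=0.675
apply F[10]=+1.740 → step 11: x=-0.124, v=-0.473, θ=0.004, ω=0.568
apply F[11]=+1.632 → step 12: x=-0.133, v=-0.443, θ=0.014, ω=0.476
apply F[12]=+1.535 → step 13: x=-0.142, v=-0.414, θ=0.023, ω=0.396
apply F[13]=+1.446 → step 14: x=-0.150, v=-0.388, θ=0.030, ω=0.327
apply F[14]=+1.367 → step 15: x=-0.157, v=-0.363, θ=0.036, ω=0.268
apply F[15]=+1.293 → step 16: x=-0.164, v=-0.339, θ=0.041, ω=0.217
apply F[16]=+1.226 → step 17: x=-0.171, v=-0.317, θ=0.045, ω=0.173
apply F[17]=+1.164 → step 18: x=-0.177, v=-0.297, θ=0.048, ω=0.135
apply F[18]=+1.107 → step 19: x=-0.183, v=-0.277, θ=0.050, ω=0.102
apply F[19]=+1.054 → step 20: x=-0.188, v=-0.258, θ=0.052, ω=0.074
apply F[20]=+1.005 → step 21: x=-0.193, v=-0.240, θ=0.053, ω=0.051
Max |angle| over trajectory = 0.237 rad = 13.6°.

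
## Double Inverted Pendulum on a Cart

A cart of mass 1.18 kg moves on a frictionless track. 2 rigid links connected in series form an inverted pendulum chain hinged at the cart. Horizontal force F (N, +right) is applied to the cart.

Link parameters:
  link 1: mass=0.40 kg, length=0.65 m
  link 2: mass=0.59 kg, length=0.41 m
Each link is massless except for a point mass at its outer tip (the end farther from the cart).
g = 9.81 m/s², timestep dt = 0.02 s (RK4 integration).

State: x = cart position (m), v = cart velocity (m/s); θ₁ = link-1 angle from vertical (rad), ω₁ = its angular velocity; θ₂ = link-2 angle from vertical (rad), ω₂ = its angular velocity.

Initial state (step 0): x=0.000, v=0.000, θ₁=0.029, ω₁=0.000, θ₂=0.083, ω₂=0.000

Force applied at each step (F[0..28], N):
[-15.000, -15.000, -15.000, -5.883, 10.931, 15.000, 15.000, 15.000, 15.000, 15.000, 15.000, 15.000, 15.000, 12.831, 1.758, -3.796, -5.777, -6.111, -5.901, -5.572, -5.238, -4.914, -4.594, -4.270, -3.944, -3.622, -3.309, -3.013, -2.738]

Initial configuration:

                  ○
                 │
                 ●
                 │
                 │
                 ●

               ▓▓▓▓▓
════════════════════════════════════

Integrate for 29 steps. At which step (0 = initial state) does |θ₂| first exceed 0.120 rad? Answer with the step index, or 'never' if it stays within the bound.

apply F[0]=-15.000 → step 1: x=-0.003, v=-0.259, θ₁=0.033, ω₁=0.385, θ₂=0.084, ω₂=0.060
apply F[1]=-15.000 → step 2: x=-0.010, v=-0.519, θ₁=0.044, ω₁=0.777, θ₂=0.085, ω₂=0.110
apply F[2]=-15.000 → step 3: x=-0.023, v=-0.781, θ₁=0.064, ω₁=1.183, θ₂=0.088, ω₂=0.144
apply F[3]=-5.883 → step 4: x=-0.040, v=-0.891, θ₁=0.090, ω₁=1.370, θ₂=0.091, ω₂=0.157
apply F[4]=+10.931 → step 5: x=-0.056, v=-0.722, θ₁=0.115, ω₁=1.147, θ₂=0.094, ω₂=0.146
apply F[5]=+15.000 → step 6: x=-0.068, v=-0.490, θ₁=0.135, ω₁=0.844, θ₂=0.097, ω₂=0.108
apply F[6]=+15.000 → step 7: x=-0.076, v=-0.262, θ₁=0.149, ω₁=0.562, θ₂=0.098, ω₂=0.049
apply F[7]=+15.000 → step 8: x=-0.079, v=-0.036, θ₁=0.157, ω₁=0.293, θ₂=0.098, ω₂=-0.026
apply F[8]=+15.000 → step 9: x=-0.077, v=0.188, θ₁=0.160, ω₁=0.032, θ₂=0.097, ω₂=-0.110
apply F[9]=+15.000 → step 10: x=-0.071, v=0.411, θ₁=0.158, ω₁=-0.227, θ₂=0.094, ω₂=-0.197
apply F[10]=+15.000 → step 11: x=-0.061, v=0.636, θ₁=0.151, ω₁=-0.490, θ₂=0.089, ω₂=-0.284
apply F[11]=+15.000 → step 12: x=-0.046, v=0.864, θ₁=0.139, ω₁=-0.763, θ₂=0.083, ω₂=-0.363
apply F[12]=+15.000 → step 13: x=-0.026, v=1.095, θ₁=0.121, ω₁=-1.052, θ₂=0.075, ω₂=-0.428
apply F[13]=+12.831 → step 14: x=-0.002, v=1.294, θ₁=0.097, ω₁=-1.306, θ₂=0.066, ω₂=-0.475
apply F[14]=+1.758 → step 15: x=0.024, v=1.312, θ₁=0.071, ω₁=-1.299, θ₂=0.056, ω₂=-0.499
apply F[15]=-3.796 → step 16: x=0.049, v=1.239, θ₁=0.046, ω₁=-1.167, θ₂=0.046, ω₂=-0.507
apply F[16]=-5.777 → step 17: x=0.073, v=1.136, θ₁=0.025, ω₁=-1.000, θ₂=0.036, ω₂=-0.501
apply F[17]=-6.111 → step 18: x=0.095, v=1.030, θ₁=0.006, ω₁=-0.838, θ₂=0.026, ω₂=-0.484
apply F[18]=-5.901 → step 19: x=0.114, v=0.930, θ₁=-0.009, ω₁=-0.695, θ₂=0.017, ω₂=-0.458
apply F[19]=-5.572 → step 20: x=0.132, v=0.838, θ₁=-0.022, ω₁=-0.570, θ₂=0.008, ω₂=-0.426
apply F[20]=-5.238 → step 21: x=0.148, v=0.754, θ₁=-0.032, ω₁=-0.462, θ₂=-0.000, ω₂=-0.391
apply F[21]=-4.914 → step 22: x=0.162, v=0.677, θ₁=-0.040, ω₁=-0.368, θ₂=-0.008, ω₂=-0.353
apply F[22]=-4.594 → step 23: x=0.175, v=0.606, θ₁=-0.047, ω₁=-0.287, θ₂=-0.015, ω₂=-0.315
apply F[23]=-4.270 → step 24: x=0.186, v=0.542, θ₁=-0.052, ω₁=-0.217, θ₂=-0.021, ω₂=-0.277
apply F[24]=-3.944 → step 25: x=0.197, v=0.484, θ₁=-0.055, ω₁=-0.158, θ₂=-0.026, ω₂=-0.241
apply F[25]=-3.622 → step 26: x=0.206, v=0.432, θ₁=-0.058, ω₁=-0.108, θ₂=-0.030, ω₂=-0.206
apply F[26]=-3.309 → step 27: x=0.214, v=0.386, θ₁=-0.060, ω₁=-0.067, θ₂=-0.034, ω₂=-0.174
apply F[27]=-3.013 → step 28: x=0.221, v=0.345, θ₁=-0.061, ω₁=-0.033, θ₂=-0.037, ω₂=-0.144
apply F[28]=-2.738 → step 29: x=0.228, v=0.308, θ₁=-0.061, ω₁=-0.006, θ₂=-0.040, ω₂=-0.117
max |θ₂| = 0.098 ≤ 0.120 over all 30 states.

Answer: never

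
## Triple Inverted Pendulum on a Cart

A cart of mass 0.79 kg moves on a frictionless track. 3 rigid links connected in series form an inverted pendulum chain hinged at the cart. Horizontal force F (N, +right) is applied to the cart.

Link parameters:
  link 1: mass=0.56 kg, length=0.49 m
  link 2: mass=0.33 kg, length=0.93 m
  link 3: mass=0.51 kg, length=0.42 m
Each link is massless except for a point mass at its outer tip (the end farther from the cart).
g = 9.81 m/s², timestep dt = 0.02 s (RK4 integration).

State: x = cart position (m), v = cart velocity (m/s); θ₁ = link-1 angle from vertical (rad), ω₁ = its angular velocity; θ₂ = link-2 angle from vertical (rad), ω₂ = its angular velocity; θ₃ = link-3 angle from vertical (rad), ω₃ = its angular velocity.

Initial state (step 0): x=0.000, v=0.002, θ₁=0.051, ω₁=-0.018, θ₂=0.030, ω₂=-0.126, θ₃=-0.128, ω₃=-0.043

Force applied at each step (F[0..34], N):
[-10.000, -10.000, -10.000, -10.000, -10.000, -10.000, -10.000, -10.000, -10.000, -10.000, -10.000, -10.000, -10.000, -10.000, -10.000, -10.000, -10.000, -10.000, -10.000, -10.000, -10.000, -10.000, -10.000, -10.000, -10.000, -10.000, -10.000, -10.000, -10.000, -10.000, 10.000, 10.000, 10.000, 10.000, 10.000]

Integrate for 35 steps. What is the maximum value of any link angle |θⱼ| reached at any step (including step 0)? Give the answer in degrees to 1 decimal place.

apply F[0]=-10.000 → step 1: x=-0.003, v=-0.268, θ₁=0.056, ω₁=0.565, θ₂=0.028, ω₂=-0.093, θ₃=-0.131, ω₃=-0.208
apply F[1]=-10.000 → step 2: x=-0.011, v=-0.540, θ₁=0.074, ω₁=1.163, θ₂=0.026, ω₂=-0.066, θ₃=-0.136, ω₃=-0.366
apply F[2]=-10.000 → step 3: x=-0.024, v=-0.815, θ₁=0.103, ω₁=1.785, θ₂=0.025, ω₂=-0.052, θ₃=-0.145, ω₃=-0.508
apply F[3]=-10.000 → step 4: x=-0.043, v=-1.092, θ₁=0.145, ω₁=2.427, θ₂=0.024, ω₂=-0.051, θ₃=-0.156, ω₃=-0.622
apply F[4]=-10.000 → step 5: x=-0.068, v=-1.365, θ₁=0.200, ω₁=3.073, θ₂=0.023, ω₂=-0.058, θ₃=-0.170, ω₃=-0.693
apply F[5]=-10.000 → step 6: x=-0.098, v=-1.624, θ₁=0.268, ω₁=3.688, θ₂=0.022, ω₂=-0.062, θ₃=-0.184, ω₃=-0.710
apply F[6]=-10.000 → step 7: x=-0.133, v=-1.859, θ₁=0.347, ω₁=4.236, θ₂=0.021, ω₂=-0.047, θ₃=-0.198, ω₃=-0.668
apply F[7]=-10.000 → step 8: x=-0.172, v=-2.061, θ₁=0.437, ω₁=4.694, θ₂=0.020, ω₂=0.001, θ₃=-0.210, ω₃=-0.576
apply F[8]=-10.000 → step 9: x=-0.215, v=-2.228, θ₁=0.534, ω₁=5.059, θ₂=0.021, ω₂=0.092, θ₃=-0.220, ω₃=-0.448
apply F[9]=-10.000 → step 10: x=-0.261, v=-2.363, θ₁=0.639, ω₁=5.348, θ₂=0.024, ω₂=0.227, θ₃=-0.228, ω₃=-0.302
apply F[10]=-10.000 → step 11: x=-0.309, v=-2.468, θ₁=0.748, ω₁=5.581, θ₂=0.030, ω₂=0.403, θ₃=-0.232, ω₃=-0.149
apply F[11]=-10.000 → step 12: x=-0.359, v=-2.548, θ₁=0.862, ω₁=5.779, θ₂=0.040, ω₂=0.617, θ₃=-0.234, ω₃=0.005
apply F[12]=-10.000 → step 13: x=-0.411, v=-2.604, θ₁=0.979, ω₁=5.957, θ₂=0.055, ω₂=0.865, θ₃=-0.232, ω₃=0.156
apply F[13]=-10.000 → step 14: x=-0.463, v=-2.638, θ₁=1.100, ω₁=6.126, θ₂=0.075, ω₂=1.145, θ₃=-0.228, ω₃=0.303
apply F[14]=-10.000 → step 15: x=-0.516, v=-2.652, θ₁=1.224, ω₁=6.293, θ₂=0.101, ω₂=1.455, θ₃=-0.220, ω₃=0.449
apply F[15]=-10.000 → step 16: x=-0.569, v=-2.645, θ₁=1.352, ω₁=6.464, θ₂=0.134, ω₂=1.794, θ₃=-0.210, ω₃=0.596
apply F[16]=-10.000 → step 17: x=-0.622, v=-2.620, θ₁=1.483, ω₁=6.640, θ₂=0.173, ω₂=2.162, θ₃=-0.196, ω₃=0.750
apply F[17]=-10.000 → step 18: x=-0.674, v=-2.576, θ₁=1.617, ω₁=6.822, θ₂=0.220, ω₂=2.559, θ₃=-0.180, ω₃=0.915
apply F[18]=-10.000 → step 19: x=-0.725, v=-2.515, θ₁=1.756, ω₁=7.007, θ₂=0.276, ω₂=2.985, θ₃=-0.160, ω₃=1.098
apply F[19]=-10.000 → step 20: x=-0.775, v=-2.441, θ₁=1.897, ω₁=7.189, θ₂=0.340, ω₂=3.442, θ₃=-0.136, ω₃=1.311
apply F[20]=-10.000 → step 21: x=-0.823, v=-2.358, θ₁=2.043, ω₁=7.355, θ₂=0.414, ω₂=3.930, θ₃=-0.107, ω₃=1.564
apply F[21]=-10.000 → step 22: x=-0.869, v=-2.275, θ₁=2.191, ω₁=7.485, θ₂=0.497, ω₂=4.445, θ₃=-0.073, ω₃=1.875
apply F[22]=-10.000 → step 23: x=-0.914, v=-2.203, θ₁=2.342, ω₁=7.541, θ₂=0.592, ω₂=4.980, θ₃=-0.031, ω₃=2.263
apply F[23]=-10.000 → step 24: x=-0.957, v=-2.160, θ₁=2.492, ω₁=7.469, θ₂=0.697, ω₂=5.516, θ₃=0.019, ω₃=2.754
apply F[24]=-10.000 → step 25: x=-1.000, v=-2.166, θ₁=2.639, ω₁=7.201, θ₂=0.812, ω₂=6.020, θ₃=0.080, ω₃=3.382
apply F[25]=-10.000 → step 26: x=-1.044, v=-2.239, θ₁=2.778, ω₁=6.668, θ₂=0.937, ω₂=6.438, θ₃=0.155, ω₃=4.179
apply F[26]=-10.000 → step 27: x=-1.090, v=-2.382, θ₁=2.904, ω₁=5.841, θ₂=1.069, ω₂=6.709, θ₃=0.248, ω₃=5.163
apply F[27]=-10.000 → step 28: x=-1.140, v=-2.581, θ₁=3.010, ω₁=4.750, θ₂=1.204, ω₂=6.790, θ₃=0.363, ω₃=6.318
apply F[28]=-10.000 → step 29: x=-1.194, v=-2.816, θ₁=3.093, ω₁=3.463, θ₂=1.339, ω₂=6.668, θ₃=0.502, ω₃=7.594
apply F[29]=-10.000 → step 30: x=-1.253, v=-3.066, θ₁=3.148, ω₁=2.052, θ₂=1.469, ω₂=6.370, θ₃=0.667, ω₃=8.927
apply F[30]=+10.000 → step 31: x=-1.312, v=-2.817, θ₁=3.185, ω₁=1.578, θ₂=1.593, ω₂=5.973, θ₃=0.859, ω₃=10.271
apply F[31]=+10.000 → step 32: x=-1.365, v=-2.573, θ₁=3.210, ω₁=0.976, θ₂=1.708, ω₂=5.530, θ₃=1.078, ω₃=11.617
apply F[32]=+10.000 → step 33: x=-1.414, v=-2.336, θ₁=3.222, ω₁=0.178, θ₂=1.814, ω₂=5.091, θ₃=1.323, ω₃=12.944
apply F[33]=+10.000 → step 34: x=-1.459, v=-2.104, θ₁=3.216, ω₁=-0.902, θ₂=1.913, ω₂=4.789, θ₃=1.595, ω₃=14.153
apply F[34]=+10.000 → step 35: x=-1.499, v=-1.874, θ₁=3.184, ω₁=-2.332, θ₂=2.008, ω₂=4.871, θ₃=1.887, ω₃=14.996
Max |angle| over trajectory = 3.222 rad = 184.6°.

Answer: 184.6°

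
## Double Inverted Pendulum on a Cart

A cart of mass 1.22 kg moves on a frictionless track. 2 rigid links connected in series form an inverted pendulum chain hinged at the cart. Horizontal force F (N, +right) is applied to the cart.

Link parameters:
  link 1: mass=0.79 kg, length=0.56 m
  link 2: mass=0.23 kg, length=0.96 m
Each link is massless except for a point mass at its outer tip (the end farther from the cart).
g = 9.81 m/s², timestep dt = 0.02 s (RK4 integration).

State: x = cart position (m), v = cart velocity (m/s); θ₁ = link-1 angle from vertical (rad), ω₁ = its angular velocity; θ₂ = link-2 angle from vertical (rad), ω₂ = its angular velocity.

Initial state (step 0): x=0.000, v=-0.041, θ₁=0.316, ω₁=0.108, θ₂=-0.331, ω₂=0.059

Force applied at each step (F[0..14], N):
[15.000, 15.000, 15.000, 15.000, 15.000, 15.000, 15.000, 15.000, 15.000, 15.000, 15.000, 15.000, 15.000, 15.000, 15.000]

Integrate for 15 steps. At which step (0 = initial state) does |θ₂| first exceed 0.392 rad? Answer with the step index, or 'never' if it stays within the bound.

Answer: 7

Derivation:
apply F[0]=+15.000 → step 1: x=0.001, v=0.147, θ₁=0.317, ω₁=-0.047, θ₂=-0.332, ω₂=-0.121
apply F[1]=+15.000 → step 2: x=0.006, v=0.336, θ₁=0.314, ω₁=-0.203, θ₂=-0.336, ω₂=-0.301
apply F[2]=+15.000 → step 3: x=0.014, v=0.525, θ₁=0.308, ω₁=-0.363, θ₂=-0.344, ω₂=-0.480
apply F[3]=+15.000 → step 4: x=0.027, v=0.717, θ₁=0.300, ω₁=-0.531, θ₂=-0.355, ω₂=-0.658
apply F[4]=+15.000 → step 5: x=0.043, v=0.911, θ₁=0.287, ω₁=-0.710, θ₂=-0.370, ω₂=-0.834
apply F[5]=+15.000 → step 6: x=0.063, v=1.108, θ₁=0.271, ω₁=-0.904, θ₂=-0.388, ω₂=-1.006
apply F[6]=+15.000 → step 7: x=0.088, v=1.310, θ₁=0.251, ω₁=-1.116, θ₂=-0.410, ω₂=-1.174
apply F[7]=+15.000 → step 8: x=0.116, v=1.517, θ₁=0.226, ω₁=-1.351, θ₂=-0.435, ω₂=-1.336
apply F[8]=+15.000 → step 9: x=0.148, v=1.731, θ₁=0.197, ω₁=-1.612, θ₂=-0.464, ω₂=-1.489
apply F[9]=+15.000 → step 10: x=0.185, v=1.951, θ₁=0.162, ω₁=-1.906, θ₂=-0.495, ω₂=-1.629
apply F[10]=+15.000 → step 11: x=0.226, v=2.179, θ₁=0.120, ω₁=-2.234, θ₂=-0.529, ω₂=-1.754
apply F[11]=+15.000 → step 12: x=0.272, v=2.414, θ₁=0.072, ω₁=-2.602, θ₂=-0.565, ω₂=-1.857
apply F[12]=+15.000 → step 13: x=0.323, v=2.657, θ₁=0.016, ω₁=-3.011, θ₂=-0.603, ω₂=-1.933
apply F[13]=+15.000 → step 14: x=0.379, v=2.903, θ₁=-0.049, ω₁=-3.460, θ₂=-0.642, ω₂=-1.976
apply F[14]=+15.000 → step 15: x=0.439, v=3.149, θ₁=-0.123, ω₁=-3.942, θ₂=-0.681, ω₂=-1.981
|θ₂| = 0.410 > 0.392 first at step 7.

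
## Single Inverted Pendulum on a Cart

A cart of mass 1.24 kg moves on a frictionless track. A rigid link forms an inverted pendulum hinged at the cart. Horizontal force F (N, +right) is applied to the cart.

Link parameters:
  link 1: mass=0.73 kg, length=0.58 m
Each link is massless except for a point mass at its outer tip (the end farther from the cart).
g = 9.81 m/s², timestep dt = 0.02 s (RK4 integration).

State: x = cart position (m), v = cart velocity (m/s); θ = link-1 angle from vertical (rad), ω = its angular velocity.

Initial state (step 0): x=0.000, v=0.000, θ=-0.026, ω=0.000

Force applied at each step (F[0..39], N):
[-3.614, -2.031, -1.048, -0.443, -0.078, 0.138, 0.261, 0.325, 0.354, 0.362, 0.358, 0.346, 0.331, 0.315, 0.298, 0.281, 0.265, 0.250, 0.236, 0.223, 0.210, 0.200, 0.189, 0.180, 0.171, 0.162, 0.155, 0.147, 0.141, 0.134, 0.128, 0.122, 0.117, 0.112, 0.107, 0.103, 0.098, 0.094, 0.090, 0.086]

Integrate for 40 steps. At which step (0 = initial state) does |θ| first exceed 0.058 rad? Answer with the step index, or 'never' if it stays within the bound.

Answer: never

Derivation:
apply F[0]=-3.614 → step 1: x=-0.001, v=-0.055, θ=-0.025, ω=0.087
apply F[1]=-2.031 → step 2: x=-0.002, v=-0.085, θ=-0.023, ω=0.130
apply F[2]=-1.048 → step 3: x=-0.004, v=-0.100, θ=-0.020, ω=0.148
apply F[3]=-0.443 → step 4: x=-0.006, v=-0.105, θ=-0.017, ω=0.150
apply F[4]=-0.078 → step 5: x=-0.008, v=-0.104, θ=-0.014, ω=0.144
apply F[5]=+0.138 → step 6: x=-0.010, v=-0.100, θ=-0.012, ω=0.133
apply F[6]=+0.261 → step 7: x=-0.012, v=-0.095, θ=-0.009, ω=0.120
apply F[7]=+0.325 → step 8: x=-0.014, v=-0.089, θ=-0.007, ω=0.107
apply F[8]=+0.354 → step 9: x=-0.015, v=-0.082, θ=-0.005, ω=0.094
apply F[9]=+0.362 → step 10: x=-0.017, v=-0.076, θ=-0.003, ω=0.082
apply F[10]=+0.358 → step 11: x=-0.019, v=-0.070, θ=-0.001, ω=0.071
apply F[11]=+0.346 → step 12: x=-0.020, v=-0.065, θ=-0.000, ω=0.061
apply F[12]=+0.331 → step 13: x=-0.021, v=-0.059, θ=0.001, ω=0.052
apply F[13]=+0.315 → step 14: x=-0.022, v=-0.054, θ=0.002, ω=0.044
apply F[14]=+0.298 → step 15: x=-0.023, v=-0.050, θ=0.003, ω=0.037
apply F[15]=+0.281 → step 16: x=-0.024, v=-0.046, θ=0.003, ω=0.031
apply F[16]=+0.265 → step 17: x=-0.025, v=-0.042, θ=0.004, ω=0.025
apply F[17]=+0.250 → step 18: x=-0.026, v=-0.038, θ=0.004, ω=0.020
apply F[18]=+0.236 → step 19: x=-0.027, v=-0.035, θ=0.005, ω=0.016
apply F[19]=+0.223 → step 20: x=-0.027, v=-0.032, θ=0.005, ω=0.013
apply F[20]=+0.210 → step 21: x=-0.028, v=-0.029, θ=0.005, ω=0.010
apply F[21]=+0.200 → step 22: x=-0.028, v=-0.027, θ=0.005, ω=0.007
apply F[22]=+0.189 → step 23: x=-0.029, v=-0.024, θ=0.006, ω=0.005
apply F[23]=+0.180 → step 24: x=-0.029, v=-0.022, θ=0.006, ω=0.003
apply F[24]=+0.171 → step 25: x=-0.030, v=-0.020, θ=0.006, ω=0.001
apply F[25]=+0.162 → step 26: x=-0.030, v=-0.018, θ=0.006, ω=-0.000
apply F[26]=+0.155 → step 27: x=-0.031, v=-0.016, θ=0.006, ω=-0.002
apply F[27]=+0.147 → step 28: x=-0.031, v=-0.014, θ=0.006, ω=-0.003
apply F[28]=+0.141 → step 29: x=-0.031, v=-0.013, θ=0.006, ω=-0.003
apply F[29]=+0.134 → step 30: x=-0.031, v=-0.011, θ=0.006, ω=-0.004
apply F[30]=+0.128 → step 31: x=-0.032, v=-0.010, θ=0.005, ω=-0.005
apply F[31]=+0.122 → step 32: x=-0.032, v=-0.008, θ=0.005, ω=-0.005
apply F[32]=+0.117 → step 33: x=-0.032, v=-0.007, θ=0.005, ω=-0.006
apply F[33]=+0.112 → step 34: x=-0.032, v=-0.006, θ=0.005, ω=-0.006
apply F[34]=+0.107 → step 35: x=-0.032, v=-0.005, θ=0.005, ω=-0.006
apply F[35]=+0.103 → step 36: x=-0.032, v=-0.004, θ=0.005, ω=-0.007
apply F[36]=+0.098 → step 37: x=-0.032, v=-0.003, θ=0.005, ω=-0.007
apply F[37]=+0.094 → step 38: x=-0.032, v=-0.002, θ=0.005, ω=-0.007
apply F[38]=+0.090 → step 39: x=-0.032, v=-0.001, θ=0.004, ω=-0.007
apply F[39]=+0.086 → step 40: x=-0.032, v=0.000, θ=0.004, ω=-0.007
max |θ| = 0.026 ≤ 0.058 over all 41 states.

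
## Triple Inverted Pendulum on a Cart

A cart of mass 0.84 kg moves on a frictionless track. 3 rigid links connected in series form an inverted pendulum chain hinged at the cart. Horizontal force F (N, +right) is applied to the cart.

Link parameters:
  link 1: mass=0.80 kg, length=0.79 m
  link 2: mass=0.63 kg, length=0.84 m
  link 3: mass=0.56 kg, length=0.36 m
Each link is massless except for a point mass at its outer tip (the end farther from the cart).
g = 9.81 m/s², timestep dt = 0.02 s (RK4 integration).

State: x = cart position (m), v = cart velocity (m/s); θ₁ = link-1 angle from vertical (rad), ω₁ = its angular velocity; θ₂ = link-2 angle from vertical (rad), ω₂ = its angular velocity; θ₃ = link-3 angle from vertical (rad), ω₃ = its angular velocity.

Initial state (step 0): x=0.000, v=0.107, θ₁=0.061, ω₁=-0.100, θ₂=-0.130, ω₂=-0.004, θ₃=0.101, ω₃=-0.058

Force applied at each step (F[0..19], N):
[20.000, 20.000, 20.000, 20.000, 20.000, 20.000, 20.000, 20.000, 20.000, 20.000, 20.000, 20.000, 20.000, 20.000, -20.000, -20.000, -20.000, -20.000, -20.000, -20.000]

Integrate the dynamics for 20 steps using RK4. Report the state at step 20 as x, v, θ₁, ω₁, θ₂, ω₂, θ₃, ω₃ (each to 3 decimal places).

Answer: x=1.209, v=1.862, θ₁=-1.540, ω₁=-5.473, θ₂=-0.468, ω₂=-1.311, θ₃=-0.244, ω₃=-2.575

Derivation:
apply F[0]=+20.000 → step 1: x=0.007, v=0.555, θ₁=0.054, ω₁=-0.582, θ₂=-0.132, ω₂=-0.164, θ₃=0.102, ω₃=0.179
apply F[1]=+20.000 → step 2: x=0.022, v=1.010, θ₁=0.038, ω₁=-1.084, θ₂=-0.136, ω₂=-0.310, θ₃=0.108, ω₃=0.406
apply F[2]=+20.000 → step 3: x=0.047, v=1.476, θ₁=0.011, ω₁=-1.619, θ₂=-0.144, ω₂=-0.430, θ₃=0.118, ω₃=0.613
apply F[3]=+20.000 → step 4: x=0.081, v=1.954, θ₁=-0.027, ω₁=-2.194, θ₂=-0.153, ω₂=-0.514, θ₃=0.132, ω₃=0.778
apply F[4]=+20.000 → step 5: x=0.125, v=2.438, θ₁=-0.077, ω₁=-2.806, θ₂=-0.164, ω₂=-0.551, θ₃=0.149, ω₃=0.869
apply F[5]=+20.000 → step 6: x=0.179, v=2.909, θ₁=-0.140, ω₁=-3.427, θ₂=-0.175, ω₂=-0.544, θ₃=0.166, ω₃=0.842
apply F[6]=+20.000 → step 7: x=0.241, v=3.343, θ₁=-0.214, ω₁=-4.011, θ₂=-0.186, ω₂=-0.509, θ₃=0.182, ω₃=0.662
apply F[7]=+20.000 → step 8: x=0.312, v=3.710, θ₁=-0.300, ω₁=-4.502, θ₂=-0.196, ω₂=-0.482, θ₃=0.192, ω₃=0.327
apply F[8]=+20.000 → step 9: x=0.389, v=3.995, θ₁=-0.393, ω₁=-4.864, θ₂=-0.205, ω₂=-0.500, θ₃=0.194, ω₃=-0.125
apply F[9]=+20.000 → step 10: x=0.471, v=4.201, θ₁=-0.493, ω₁=-5.098, θ₂=-0.216, ω₂=-0.588, θ₃=0.186, ω₃=-0.632
apply F[10]=+20.000 → step 11: x=0.557, v=4.342, θ₁=-0.597, ω₁=-5.231, θ₂=-0.229, ω₂=-0.748, θ₃=0.169, ω₃=-1.143
apply F[11]=+20.000 → step 12: x=0.645, v=4.436, θ₁=-0.702, ω₁=-5.295, θ₂=-0.246, ω₂=-0.972, θ₃=0.141, ω₃=-1.625
apply F[12]=+20.000 → step 13: x=0.734, v=4.495, θ₁=-0.808, ω₁=-5.316, θ₂=-0.269, ω₂=-1.247, θ₃=0.104, ω₃=-2.068
apply F[13]=+20.000 → step 14: x=0.824, v=4.528, θ₁=-0.914, ω₁=-5.309, θ₂=-0.297, ω₂=-1.563, θ₃=0.058, ω₃=-2.472
apply F[14]=-20.000 → step 15: x=0.910, v=4.078, θ₁=-1.019, ω₁=-5.175, θ₂=-0.327, ω₂=-1.526, θ₃=0.009, ω₃=-2.495
apply F[15]=-20.000 → step 16: x=0.988, v=3.643, θ₁=-1.122, ω₁=-5.118, θ₂=-0.358, ω₂=-1.476, θ₃=-0.041, ω₃=-2.509
apply F[16]=-20.000 → step 17: x=1.056, v=3.212, θ₁=-1.224, ω₁=-5.125, θ₂=-0.386, ω₂=-1.422, θ₃=-0.092, ω₃=-2.521
apply F[17]=-20.000 → step 18: x=1.116, v=2.776, θ₁=-1.327, ω₁=-5.189, θ₂=-0.414, ω₂=-1.371, θ₃=-0.142, ω₃=-2.535
apply F[18]=-20.000 → step 19: x=1.167, v=2.329, θ₁=-1.432, ω₁=-5.305, θ₂=-0.441, ω₂=-1.332, θ₃=-0.193, ω₃=-2.553
apply F[19]=-20.000 → step 20: x=1.209, v=1.862, θ₁=-1.540, ω₁=-5.473, θ₂=-0.468, ω₂=-1.311, θ₃=-0.244, ω₃=-2.575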